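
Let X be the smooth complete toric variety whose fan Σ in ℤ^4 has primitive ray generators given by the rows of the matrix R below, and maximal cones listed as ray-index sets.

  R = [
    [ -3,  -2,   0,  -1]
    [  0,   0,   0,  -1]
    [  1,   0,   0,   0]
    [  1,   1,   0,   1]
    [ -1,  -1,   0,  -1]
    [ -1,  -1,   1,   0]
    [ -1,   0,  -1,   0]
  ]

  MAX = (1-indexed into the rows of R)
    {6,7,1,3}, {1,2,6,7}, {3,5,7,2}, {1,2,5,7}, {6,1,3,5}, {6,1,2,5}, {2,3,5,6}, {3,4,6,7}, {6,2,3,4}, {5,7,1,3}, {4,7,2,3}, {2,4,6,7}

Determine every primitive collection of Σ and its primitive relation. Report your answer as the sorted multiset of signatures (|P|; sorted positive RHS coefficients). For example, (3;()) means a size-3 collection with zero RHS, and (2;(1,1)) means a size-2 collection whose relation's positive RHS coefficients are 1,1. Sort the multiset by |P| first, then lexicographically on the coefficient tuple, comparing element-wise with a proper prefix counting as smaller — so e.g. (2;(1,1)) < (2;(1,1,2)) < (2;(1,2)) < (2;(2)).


Primitive collections (5):

  {4,5}:  v_{4} + v_{5} = 0  so sig = (2;())
  {1,4}:  v_{1} + v_{4} = v_{6} + v_{7}  so sig = (2;(1,1))
  {5,6,7}:  v_{5} + v_{6} + v_{7} = v_{1}  so sig = (3;(1))
  {1,2,3}:  v_{1} + v_{2} + v_{3} = 2·v_{5}  so sig = (3;(2))
  {2,3,6,7}:  v_{2} + v_{3} + v_{6} + v_{7} = v_{5}  so sig = (4;(1))

Sorted signature multiset PRS(X):
    (2;())
    (2;(1,1))
    (3;(1))
    (3;(2))
    (4;(1))


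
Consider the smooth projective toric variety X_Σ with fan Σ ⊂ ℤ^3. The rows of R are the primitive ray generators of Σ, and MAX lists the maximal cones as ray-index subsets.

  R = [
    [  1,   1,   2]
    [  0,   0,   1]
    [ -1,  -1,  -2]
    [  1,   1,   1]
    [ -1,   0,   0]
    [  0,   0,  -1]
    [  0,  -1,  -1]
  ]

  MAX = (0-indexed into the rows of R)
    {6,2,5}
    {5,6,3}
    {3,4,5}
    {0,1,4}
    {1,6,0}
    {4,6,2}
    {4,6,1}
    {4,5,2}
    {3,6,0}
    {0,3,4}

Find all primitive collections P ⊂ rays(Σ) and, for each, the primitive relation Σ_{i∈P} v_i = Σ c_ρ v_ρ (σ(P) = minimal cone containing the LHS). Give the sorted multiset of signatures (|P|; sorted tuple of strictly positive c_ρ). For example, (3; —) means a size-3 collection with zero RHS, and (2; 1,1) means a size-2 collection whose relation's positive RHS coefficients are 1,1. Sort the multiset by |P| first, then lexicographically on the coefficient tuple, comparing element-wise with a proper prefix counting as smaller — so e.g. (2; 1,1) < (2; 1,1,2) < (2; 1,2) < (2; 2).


Primitive collections (9):

  P = {0,2}:  v_{0} + v_{2} = 0 — sig = (2; —)
  P = {1,5}:  v_{1} + v_{5} = 0 — sig = (2; —)
  P = {0,5}:  v_{0} + v_{5} = v_{3} — sig = (2; 1)
  P = {1,3}:  v_{1} + v_{3} = v_{0} — sig = (2; 1)
  P = {2,3}:  v_{2} + v_{3} = v_{5} — sig = (2; 1)
  P = {1,2}:  v_{1} + v_{2} = v_{4} + v_{6} — sig = (2; 1,1)
  P = {3,4,6}:  v_{3} + v_{4} + v_{6} = 0 — sig = (3; —)
  P = {0,4,6}:  v_{0} + v_{4} + v_{6} = v_{1} — sig = (3; 1)
  P = {4,5,6}:  v_{4} + v_{5} + v_{6} = v_{2} — sig = (3; 1)

Signatures (|P|; sorted positive RHS coefficients), sorted:
    |P|=2: 6 collections, coeffs (), (), (1), (1), (1), (1,1)
    |P|=3: 3 collections, coeffs (), (1), (1)


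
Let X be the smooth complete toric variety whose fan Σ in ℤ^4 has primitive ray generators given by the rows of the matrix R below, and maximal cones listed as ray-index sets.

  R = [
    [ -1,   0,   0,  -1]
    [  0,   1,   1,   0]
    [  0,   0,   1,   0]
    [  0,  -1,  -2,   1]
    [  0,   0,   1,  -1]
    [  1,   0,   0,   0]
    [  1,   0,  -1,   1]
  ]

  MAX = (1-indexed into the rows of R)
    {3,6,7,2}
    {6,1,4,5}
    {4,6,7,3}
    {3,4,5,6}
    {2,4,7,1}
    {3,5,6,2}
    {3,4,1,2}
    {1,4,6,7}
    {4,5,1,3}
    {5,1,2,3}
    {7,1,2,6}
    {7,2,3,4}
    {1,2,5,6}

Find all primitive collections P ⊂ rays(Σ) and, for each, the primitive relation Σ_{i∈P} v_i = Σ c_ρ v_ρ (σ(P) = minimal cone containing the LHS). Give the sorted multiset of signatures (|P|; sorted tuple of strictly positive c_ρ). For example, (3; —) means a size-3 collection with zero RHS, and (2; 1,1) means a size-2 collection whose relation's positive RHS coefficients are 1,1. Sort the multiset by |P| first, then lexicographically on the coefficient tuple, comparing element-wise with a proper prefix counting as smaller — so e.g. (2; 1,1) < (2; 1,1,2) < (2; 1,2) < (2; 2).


5 minimal non-faces of Δ(Σ) (on 7 rays):

  • {5,7}:  v_{5} + v_{7} = v_{6}  →  sig = (2; 1)
  • {1,3,7}:  v_{1} + v_{3} + v_{7} = 0  →  sig = (3; —)
  • {2,4,5}:  v_{2} + v_{4} + v_{5} = 0  →  sig = (3; —)
  • {1,3,6}:  v_{1} + v_{3} + v_{6} = v_{5}  →  sig = (3; 1)
  • {2,4,6}:  v_{2} + v_{4} + v_{6} = v_{7}  →  sig = (3; 1)

Sorted signature multiset PRS(X):
    |P|=2: 1 collection, coeffs (1)
    |P|=3: 4 collections, coeffs (), (), (1), (1)


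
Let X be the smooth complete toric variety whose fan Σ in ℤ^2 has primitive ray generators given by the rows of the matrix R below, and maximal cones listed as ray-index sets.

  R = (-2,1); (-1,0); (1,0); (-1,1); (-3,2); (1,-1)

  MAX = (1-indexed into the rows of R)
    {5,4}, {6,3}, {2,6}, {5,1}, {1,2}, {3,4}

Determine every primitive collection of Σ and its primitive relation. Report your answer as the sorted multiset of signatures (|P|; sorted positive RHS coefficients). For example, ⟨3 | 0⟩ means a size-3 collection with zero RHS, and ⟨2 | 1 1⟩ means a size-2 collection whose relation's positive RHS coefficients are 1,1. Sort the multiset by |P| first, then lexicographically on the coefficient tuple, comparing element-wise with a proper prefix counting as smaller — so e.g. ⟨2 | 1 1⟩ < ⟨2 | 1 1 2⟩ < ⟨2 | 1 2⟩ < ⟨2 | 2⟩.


The 9 primitive collections of Σ (r=6, n=2):

  {2,3}:  v_{2} + v_{3} = 0  ⟹  sig = ⟨2 | 0⟩
  {4,6}:  v_{4} + v_{6} = 0  ⟹  sig = ⟨2 | 0⟩
  {1,3}:  v_{1} + v_{3} = v_{4}  ⟹  sig = ⟨2 | 1⟩
  {1,4}:  v_{1} + v_{4} = v_{5}  ⟹  sig = ⟨2 | 1⟩
  {1,6}:  v_{1} + v_{6} = v_{2}  ⟹  sig = ⟨2 | 1⟩
  {2,4}:  v_{2} + v_{4} = v_{1}  ⟹  sig = ⟨2 | 1⟩
  {5,6}:  v_{5} + v_{6} = v_{1}  ⟹  sig = ⟨2 | 1⟩
  {2,5}:  v_{2} + v_{5} = 2·v_{1}  ⟹  sig = ⟨2 | 2⟩
  {3,5}:  v_{3} + v_{5} = 2·v_{4}  ⟹  sig = ⟨2 | 2⟩

Hence PRS(X_Σ) =
{ ⟨2 | 0⟩ ×2,  ⟨2 | 1⟩ ×5,  ⟨2 | 2⟩ ×2 }


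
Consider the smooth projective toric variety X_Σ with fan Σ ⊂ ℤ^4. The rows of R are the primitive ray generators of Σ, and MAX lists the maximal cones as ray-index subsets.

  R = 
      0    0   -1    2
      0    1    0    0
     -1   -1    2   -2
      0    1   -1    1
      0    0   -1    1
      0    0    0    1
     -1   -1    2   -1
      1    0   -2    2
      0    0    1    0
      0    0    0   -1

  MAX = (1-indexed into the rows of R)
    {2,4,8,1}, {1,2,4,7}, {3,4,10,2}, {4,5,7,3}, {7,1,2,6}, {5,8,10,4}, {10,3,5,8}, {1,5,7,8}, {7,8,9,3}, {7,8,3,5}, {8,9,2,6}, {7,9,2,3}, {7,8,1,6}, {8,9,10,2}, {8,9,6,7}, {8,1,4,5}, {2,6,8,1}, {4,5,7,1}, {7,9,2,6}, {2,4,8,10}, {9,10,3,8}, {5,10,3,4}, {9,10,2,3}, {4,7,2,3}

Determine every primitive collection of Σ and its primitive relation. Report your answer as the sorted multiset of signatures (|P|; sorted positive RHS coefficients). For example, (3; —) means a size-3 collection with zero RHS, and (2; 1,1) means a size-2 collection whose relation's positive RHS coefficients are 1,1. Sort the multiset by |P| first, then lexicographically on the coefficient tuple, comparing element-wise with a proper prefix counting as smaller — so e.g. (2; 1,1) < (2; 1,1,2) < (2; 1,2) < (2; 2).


The 15 primitive collections of Σ (r=10, n=4):

  P={6,10}:  v_{6} + v_{10} = 0  ⟹  sig = (2; —)
  P={1,10}:  v_{1} + v_{10} = v_{5}  ⟹  sig = (2; 1)
  P={2,5}:  v_{2} + v_{5} = v_{4}  ⟹  sig = (2; 1)
  P={3,6}:  v_{3} + v_{6} = v_{7}  ⟹  sig = (2; 1)
  P={5,6}:  v_{5} + v_{6} = v_{1}  ⟹  sig = (2; 1)
  P={5,9}:  v_{5} + v_{9} = v_{6}  ⟹  sig = (2; 1)
  P={7,10}:  v_{7} + v_{10} = v_{3}  ⟹  sig = (2; 1)
  P={1,3}:  v_{1} + v_{3} = v_{5} + v_{7}  ⟹  sig = (2; 1,1)
  P={4,6}:  v_{4} + v_{6} = v_{1} + v_{2}  ⟹  sig = (2; 1,1)
  P={4,9}:  v_{4} + v_{9} = v_{2} + v_{6}  ⟹  sig = (2; 1,1)
  P={1,9}:  v_{1} + v_{9} = 2·v_{6}  ⟹  sig = (2; 2)
  P={2,3,8}:  v_{2} + v_{3} + v_{8} = 0  ⟹  sig = (3; —)
  P={2,7,8}:  v_{2} + v_{7} + v_{8} = v_{6}  ⟹  sig = (3; 1)
  P={3,4,8}:  v_{3} + v_{4} + v_{8} = v_{5}  ⟹  sig = (3; 1)
  P={4,7,8}:  v_{4} + v_{7} + v_{8} = v_{1}  ⟹  sig = (3; 1)

so the primitive-relation signature multiset is
[(2; —), (2; 1), (2; 1), (2; 1), (2; 1), (2; 1), (2; 1), (2; 1,1), (2; 1,1), (2; 1,1), (2; 2), (3; —), (3; 1), (3; 1), (3; 1)]


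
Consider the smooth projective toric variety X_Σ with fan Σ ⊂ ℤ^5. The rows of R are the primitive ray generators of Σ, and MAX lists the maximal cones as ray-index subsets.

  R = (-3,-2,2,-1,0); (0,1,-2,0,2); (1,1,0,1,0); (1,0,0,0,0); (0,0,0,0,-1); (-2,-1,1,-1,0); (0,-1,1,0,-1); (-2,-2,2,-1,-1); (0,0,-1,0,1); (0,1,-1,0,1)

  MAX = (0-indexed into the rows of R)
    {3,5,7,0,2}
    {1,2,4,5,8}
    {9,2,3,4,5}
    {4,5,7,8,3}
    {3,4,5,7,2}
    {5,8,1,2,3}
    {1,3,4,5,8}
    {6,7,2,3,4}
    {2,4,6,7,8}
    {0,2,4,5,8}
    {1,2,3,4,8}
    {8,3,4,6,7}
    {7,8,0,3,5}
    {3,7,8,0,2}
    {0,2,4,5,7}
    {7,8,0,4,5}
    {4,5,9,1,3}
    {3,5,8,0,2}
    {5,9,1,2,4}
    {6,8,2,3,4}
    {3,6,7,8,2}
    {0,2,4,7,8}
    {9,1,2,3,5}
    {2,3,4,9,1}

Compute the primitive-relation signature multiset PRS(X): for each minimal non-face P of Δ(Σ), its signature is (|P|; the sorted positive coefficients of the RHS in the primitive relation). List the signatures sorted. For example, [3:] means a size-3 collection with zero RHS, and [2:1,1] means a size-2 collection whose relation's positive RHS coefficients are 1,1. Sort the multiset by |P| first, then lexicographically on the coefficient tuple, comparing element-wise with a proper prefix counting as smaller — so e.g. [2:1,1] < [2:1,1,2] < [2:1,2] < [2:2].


Minimal non-faces — 14 found among 10 rays, 24 max cones:

  P={6,9}:  v_{6} + v_{9} = 0  →  sig = [2:]
  P={1,6}:  v_{1} + v_{6} = v_{8}  →  sig = [2:1]
  P={5,6}:  v_{5} + v_{6} = v_{7}  →  sig = [2:1]
  P={7,9}:  v_{7} + v_{9} = v_{5}  →  sig = [2:1]
  P={8,9}:  v_{8} + v_{9} = v_{1}  →  sig = [2:1]
  P={1,7}:  v_{1} + v_{7} = v_{5} + v_{8}  →  sig = [2:1,1]
  P={0,6}:  v_{0} + v_{6} = v_{2} + 2·v_{7} + v_{8}  →  sig = [2:1,1,2]
  P={0,9}:  v_{0} + v_{9} = v_{2} + 2·v_{5} + v_{8}  →  sig = [2:1,1,2]
  P={0,1}:  v_{0} + v_{1} = v_{2} + 2·v_{5} + 2·v_{8}  →  sig = [2:1,2,2]
  P={0,3,4}:  v_{0} + v_{3} + v_{4} = v_{7}  →  sig = [3:1]
  P={2,5,7,8}:  v_{2} + v_{5} + v_{7} + v_{8} = v_{0}  →  sig = [4:1]
  P={2,3,4,5,8}:  v_{2} + v_{3} + v_{4} + v_{5} + v_{8} = 0  →  sig = [5:]
  P={1,2,3,4,5}:  v_{1} + v_{2} + v_{3} + v_{4} + v_{5} = v_{9}  →  sig = [5:1]
  P={2,3,4,7,8}:  v_{2} + v_{3} + v_{4} + v_{7} + v_{8} = v_{6}  →  sig = [5:1]

Hence PRS(X_Σ) =
[[2:], [2:1], [2:1], [2:1], [2:1], [2:1,1], [2:1,1,2], [2:1,1,2], [2:1,2,2], [3:1], [4:1], [5:], [5:1], [5:1]]


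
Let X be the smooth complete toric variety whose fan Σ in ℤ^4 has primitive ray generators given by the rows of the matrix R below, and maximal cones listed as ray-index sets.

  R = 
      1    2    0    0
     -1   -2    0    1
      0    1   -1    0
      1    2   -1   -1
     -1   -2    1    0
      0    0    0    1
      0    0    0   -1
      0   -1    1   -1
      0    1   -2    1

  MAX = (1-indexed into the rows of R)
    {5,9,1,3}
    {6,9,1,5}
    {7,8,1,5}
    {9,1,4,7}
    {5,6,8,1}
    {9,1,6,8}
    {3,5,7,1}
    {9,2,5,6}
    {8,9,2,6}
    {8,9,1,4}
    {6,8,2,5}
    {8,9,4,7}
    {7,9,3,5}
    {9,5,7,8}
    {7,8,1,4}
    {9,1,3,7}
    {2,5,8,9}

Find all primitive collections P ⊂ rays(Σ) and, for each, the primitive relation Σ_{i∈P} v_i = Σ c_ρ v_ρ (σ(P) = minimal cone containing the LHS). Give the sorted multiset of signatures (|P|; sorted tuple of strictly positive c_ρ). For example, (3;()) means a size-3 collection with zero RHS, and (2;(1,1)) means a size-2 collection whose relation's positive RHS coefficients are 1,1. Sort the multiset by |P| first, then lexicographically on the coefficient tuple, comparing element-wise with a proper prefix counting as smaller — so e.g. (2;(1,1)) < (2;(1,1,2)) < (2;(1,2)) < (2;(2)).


The 14 primitive collections of Σ (r=9, n=4):

  {6,7}:  v_{6} + v_{7} = 0  ⟹  sig = (2;())
  {1,2}:  v_{1} + v_{2} = v_{6}  ⟹  sig = (2;(1))
  {3,8}:  v_{3} + v_{8} = v_{7}  ⟹  sig = (2;(1))
  {4,5}:  v_{4} + v_{5} = v_{7}  ⟹  sig = (2;(1))
  {2,3}:  v_{2} + v_{3} = v_{5} + v_{9}  ⟹  sig = (2;(1,1))
  {2,4}:  v_{2} + v_{4} = v_{8} + v_{9}  ⟹  sig = (2;(1,1))
  {2,7}:  v_{2} + v_{7} = v_{5} + v_{8} + v_{9}  ⟹  sig = (2;(1,1,1))
  {3,6}:  v_{3} + v_{6} = v_{1} + v_{5} + v_{9}  ⟹  sig = (2;(1,1,1))
  {4,6}:  v_{4} + v_{6} = v_{1} + v_{8} + v_{9}  ⟹  sig = (2;(1,1,1))
  {3,4}:  v_{3} + v_{4} = v_{1} + 2·v_{7} + v_{9}  ⟹  sig = (2;(1,1,2))
  {1,5,8,9}:  v_{1} + v_{5} + v_{8} + v_{9} = 0  ⟹  sig = (4;())
  {1,5,7,9}:  v_{1} + v_{5} + v_{7} + v_{9} = v_{3}  ⟹  sig = (4;(1))
  {1,7,8,9}:  v_{1} + v_{7} + v_{8} + v_{9} = v_{4}  ⟹  sig = (4;(1))
  {5,6,8,9}:  v_{5} + v_{6} + v_{8} + v_{9} = v_{2}  ⟹  sig = (4;(1))

so the primitive-relation signature multiset is
{ (2;()),  (2;(1)) ×3,  (2;(1,1)) ×2,  (2;(1,1,1)) ×3,  (2;(1,1,2)),  (4;()),  (4;(1)) ×3 }


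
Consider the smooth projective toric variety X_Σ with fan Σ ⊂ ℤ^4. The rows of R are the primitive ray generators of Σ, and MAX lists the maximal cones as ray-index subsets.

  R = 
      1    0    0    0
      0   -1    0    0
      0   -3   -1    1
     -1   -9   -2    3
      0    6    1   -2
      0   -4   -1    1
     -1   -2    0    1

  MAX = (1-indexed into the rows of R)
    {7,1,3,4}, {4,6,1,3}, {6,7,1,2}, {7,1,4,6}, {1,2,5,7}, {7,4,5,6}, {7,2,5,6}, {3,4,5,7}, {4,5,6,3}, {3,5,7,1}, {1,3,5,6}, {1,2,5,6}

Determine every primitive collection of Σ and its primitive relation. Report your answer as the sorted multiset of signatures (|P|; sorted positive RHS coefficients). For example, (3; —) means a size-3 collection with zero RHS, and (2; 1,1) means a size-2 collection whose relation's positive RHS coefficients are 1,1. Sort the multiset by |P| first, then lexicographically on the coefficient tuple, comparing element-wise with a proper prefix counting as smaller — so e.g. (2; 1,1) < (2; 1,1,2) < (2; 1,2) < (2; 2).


5 minimal non-faces of Δ(Σ) (on 7 rays):

  {2,3}:  v_{2} + v_{3} = v_{6} ; sig = (2; 1)
  {2,4}:  v_{2} + v_{4} = 2·v_{6} + v_{7} ; sig = (2; 1,2)
  {1,4,5}:  v_{1} + v_{4} + v_{5} = v_{3} ; sig = (3; 1)
  {3,6,7}:  v_{3} + v_{6} + v_{7} = v_{4} ; sig = (3; 1)
  {1,5,6,7}:  v_{1} + v_{5} + v_{6} + v_{7} = 0 ; sig = (4; —)

Signatures (|P|; sorted positive RHS coefficients), sorted:
[(2; 1), (2; 1,2), (3; 1), (3; 1), (4; —)]


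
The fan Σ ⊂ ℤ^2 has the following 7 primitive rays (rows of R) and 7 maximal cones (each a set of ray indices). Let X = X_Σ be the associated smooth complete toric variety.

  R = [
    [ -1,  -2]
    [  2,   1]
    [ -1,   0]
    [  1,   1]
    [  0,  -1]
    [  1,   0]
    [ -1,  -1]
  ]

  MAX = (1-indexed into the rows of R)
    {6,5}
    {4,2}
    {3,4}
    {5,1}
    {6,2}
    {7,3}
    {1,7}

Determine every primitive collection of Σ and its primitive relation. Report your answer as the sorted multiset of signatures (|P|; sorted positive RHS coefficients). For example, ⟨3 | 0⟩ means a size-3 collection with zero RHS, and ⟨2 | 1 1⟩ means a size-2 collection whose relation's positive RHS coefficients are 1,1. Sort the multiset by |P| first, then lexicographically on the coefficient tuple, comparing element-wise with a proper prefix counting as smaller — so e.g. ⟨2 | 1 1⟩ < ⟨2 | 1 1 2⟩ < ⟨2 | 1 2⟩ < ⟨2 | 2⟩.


Σ has 14 primitive collections:

  P = {3,6}:  v_{3} + v_{6} = 0  →  sig = ⟨2 | 0⟩
  P = {4,7}:  v_{4} + v_{7} = 0  →  sig = ⟨2 | 0⟩
  P = {1,4}:  v_{1} + v_{4} = v_{5}  →  sig = ⟨2 | 1⟩
  P = {2,3}:  v_{2} + v_{3} = v_{4}  →  sig = ⟨2 | 1⟩
  P = {2,7}:  v_{2} + v_{7} = v_{6}  →  sig = ⟨2 | 1⟩
  P = {3,5}:  v_{3} + v_{5} = v_{7}  →  sig = ⟨2 | 1⟩
  P = {4,5}:  v_{4} + v_{5} = v_{6}  →  sig = ⟨2 | 1⟩
  P = {4,6}:  v_{4} + v_{6} = v_{2}  →  sig = ⟨2 | 1⟩
  P = {5,7}:  v_{5} + v_{7} = v_{1}  →  sig = ⟨2 | 1⟩
  P = {6,7}:  v_{6} + v_{7} = v_{5}  →  sig = ⟨2 | 1⟩
  P = {1,2}:  v_{1} + v_{2} = v_{5} + v_{6}  →  sig = ⟨2 | 1 1⟩
  P = {1,3}:  v_{1} + v_{3} = 2·v_{7}  →  sig = ⟨2 | 2⟩
  P = {1,6}:  v_{1} + v_{6} = 2·v_{5}  →  sig = ⟨2 | 2⟩
  P = {2,5}:  v_{2} + v_{5} = 2·v_{6}  →  sig = ⟨2 | 2⟩

Hence PRS(X_Σ) =
{ ⟨2 | 0⟩ ×2,  ⟨2 | 1⟩ ×8,  ⟨2 | 1 1⟩,  ⟨2 | 2⟩ ×3 }


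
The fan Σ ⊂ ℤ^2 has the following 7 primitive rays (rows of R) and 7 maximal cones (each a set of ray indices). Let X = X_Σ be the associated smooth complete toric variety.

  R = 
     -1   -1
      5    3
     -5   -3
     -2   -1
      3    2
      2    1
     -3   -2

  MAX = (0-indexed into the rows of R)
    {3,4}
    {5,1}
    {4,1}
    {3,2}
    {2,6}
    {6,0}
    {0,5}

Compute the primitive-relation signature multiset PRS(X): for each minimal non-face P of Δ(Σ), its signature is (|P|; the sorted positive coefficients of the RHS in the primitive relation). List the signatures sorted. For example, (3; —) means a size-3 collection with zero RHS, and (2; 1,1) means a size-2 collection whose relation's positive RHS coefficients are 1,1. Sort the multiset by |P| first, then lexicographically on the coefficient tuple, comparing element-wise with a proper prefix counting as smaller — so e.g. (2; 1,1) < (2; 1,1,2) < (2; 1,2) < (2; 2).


|primitive collections| = 14. Relations:

  {1,2}:  v_{1} + v_{2} = 0  →  sig = (2; —)
  {3,5}:  v_{3} + v_{5} = 0  →  sig = (2; —)
  {4,6}:  v_{4} + v_{6} = 0  →  sig = (2; —)
  {0,3}:  v_{0} + v_{3} = v_{6}  →  sig = (2; 1)
  {0,4}:  v_{0} + v_{4} = v_{5}  →  sig = (2; 1)
  {1,3}:  v_{1} + v_{3} = v_{4}  →  sig = (2; 1)
  {1,6}:  v_{1} + v_{6} = v_{5}  →  sig = (2; 1)
  {2,4}:  v_{2} + v_{4} = v_{3}  →  sig = (2; 1)
  {2,5}:  v_{2} + v_{5} = v_{6}  →  sig = (2; 1)
  {3,6}:  v_{3} + v_{6} = v_{2}  →  sig = (2; 1)
  {4,5}:  v_{4} + v_{5} = v_{1}  →  sig = (2; 1)
  {5,6}:  v_{5} + v_{6} = v_{0}  →  sig = (2; 1)
  {0,1}:  v_{0} + v_{1} = 2·v_{5}  →  sig = (2; 2)
  {0,2}:  v_{0} + v_{2} = 2·v_{6}  →  sig = (2; 2)

Signatures (|P|; sorted positive RHS coefficients), sorted:
    (2; —)
    (2; —)
    (2; —)
    (2; 1)
    (2; 1)
    (2; 1)
    (2; 1)
    (2; 1)
    (2; 1)
    (2; 1)
    (2; 1)
    (2; 1)
    (2; 2)
    (2; 2)


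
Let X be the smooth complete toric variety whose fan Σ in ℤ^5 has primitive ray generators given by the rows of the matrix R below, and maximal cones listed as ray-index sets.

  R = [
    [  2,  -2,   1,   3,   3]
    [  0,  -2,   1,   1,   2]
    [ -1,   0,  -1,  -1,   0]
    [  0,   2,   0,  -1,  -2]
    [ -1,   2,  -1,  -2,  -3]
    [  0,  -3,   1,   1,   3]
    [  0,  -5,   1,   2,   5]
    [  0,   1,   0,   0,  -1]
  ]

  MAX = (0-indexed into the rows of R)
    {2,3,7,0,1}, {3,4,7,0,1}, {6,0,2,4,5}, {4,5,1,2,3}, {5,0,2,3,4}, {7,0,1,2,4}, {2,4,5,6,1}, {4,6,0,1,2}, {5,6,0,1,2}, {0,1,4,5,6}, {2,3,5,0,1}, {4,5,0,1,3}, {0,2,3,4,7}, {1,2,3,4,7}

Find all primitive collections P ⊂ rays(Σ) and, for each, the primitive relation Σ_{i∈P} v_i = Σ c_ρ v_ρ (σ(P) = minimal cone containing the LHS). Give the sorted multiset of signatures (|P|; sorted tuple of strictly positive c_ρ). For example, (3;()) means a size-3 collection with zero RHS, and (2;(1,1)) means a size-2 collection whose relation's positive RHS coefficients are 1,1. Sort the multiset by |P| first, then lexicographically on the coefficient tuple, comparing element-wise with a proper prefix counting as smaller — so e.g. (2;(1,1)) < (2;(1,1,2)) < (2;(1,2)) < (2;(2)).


Δ(Σ) — 8 vertices, 5 min non-faces:

  • {3,6}:  v_{3} + v_{6} = v_{5} ; sig = (2;(1))
  • {5,7}:  v_{5} + v_{7} = v_{1} ; sig = (2;(1))
  • {6,7}:  v_{6} + v_{7} = v_{0} + 2·v_{1} + v_{2} + v_{4} ; sig = (2;(1,1,1,2))
  • {0,1,2,3,4}:  v_{0} + v_{1} + v_{2} + v_{3} + v_{4} = 0 ; sig = (5;())
  • {0,1,2,4,5}:  v_{0} + v_{1} + v_{2} + v_{4} + v_{5} = v_{6} ; sig = (5;(1))

Signatures (|P|; sorted positive RHS coefficients), sorted:
{ (2;(1)) ×2,  (2;(1,1,1,2)),  (5;()),  (5;(1)) }


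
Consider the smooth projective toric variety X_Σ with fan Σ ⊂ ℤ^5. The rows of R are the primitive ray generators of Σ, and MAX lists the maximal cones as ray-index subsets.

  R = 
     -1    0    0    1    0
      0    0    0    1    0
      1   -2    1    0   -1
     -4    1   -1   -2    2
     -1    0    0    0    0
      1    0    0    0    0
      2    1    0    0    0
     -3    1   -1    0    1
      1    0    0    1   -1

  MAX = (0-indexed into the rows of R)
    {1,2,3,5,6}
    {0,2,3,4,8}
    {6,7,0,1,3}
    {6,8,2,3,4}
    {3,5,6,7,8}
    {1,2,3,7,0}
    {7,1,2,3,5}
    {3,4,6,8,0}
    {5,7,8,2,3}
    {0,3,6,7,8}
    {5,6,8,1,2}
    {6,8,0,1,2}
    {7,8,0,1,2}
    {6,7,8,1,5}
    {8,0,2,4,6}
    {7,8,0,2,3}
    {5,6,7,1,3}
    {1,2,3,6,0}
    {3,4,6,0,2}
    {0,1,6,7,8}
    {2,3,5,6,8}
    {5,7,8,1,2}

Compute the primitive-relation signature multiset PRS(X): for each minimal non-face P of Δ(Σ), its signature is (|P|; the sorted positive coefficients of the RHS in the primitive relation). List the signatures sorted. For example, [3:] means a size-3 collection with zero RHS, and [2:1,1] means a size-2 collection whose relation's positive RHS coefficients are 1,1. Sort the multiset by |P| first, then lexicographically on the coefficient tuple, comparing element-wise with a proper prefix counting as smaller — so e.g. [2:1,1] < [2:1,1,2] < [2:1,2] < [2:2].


Σ has 7 primitive collections:

  P = {4,5}:  v_{4} + v_{5} = 0  →  sig = [2:]
  P = {0,5}:  v_{0} + v_{5} = v_{1}  →  sig = [2:1]
  P = {1,4}:  v_{1} + v_{4} = v_{0}  →  sig = [2:1]
  P = {4,7}:  v_{4} + v_{7} = v_{0} + v_{3} + v_{8}  →  sig = [2:1,1,1]
  P = {2,6,7}:  v_{2} + v_{6} + v_{7} = 0  →  sig = [3:]
  P = {1,3,8}:  v_{1} + v_{3} + v_{8} = v_{7}  →  sig = [3:1]
  P = {0,2,3,6,8}:  v_{0} + v_{2} + v_{3} + v_{6} + v_{8} = v_{4}  →  sig = [5:1]

Signatures (|P|; sorted positive RHS coefficients), sorted:
    |P|=2: 4 collections, coeffs (), (1), (1), (1,1,1)
    |P|=3: 2 collections, coeffs (), (1)
    |P|=5: 1 collection, coeffs (1)


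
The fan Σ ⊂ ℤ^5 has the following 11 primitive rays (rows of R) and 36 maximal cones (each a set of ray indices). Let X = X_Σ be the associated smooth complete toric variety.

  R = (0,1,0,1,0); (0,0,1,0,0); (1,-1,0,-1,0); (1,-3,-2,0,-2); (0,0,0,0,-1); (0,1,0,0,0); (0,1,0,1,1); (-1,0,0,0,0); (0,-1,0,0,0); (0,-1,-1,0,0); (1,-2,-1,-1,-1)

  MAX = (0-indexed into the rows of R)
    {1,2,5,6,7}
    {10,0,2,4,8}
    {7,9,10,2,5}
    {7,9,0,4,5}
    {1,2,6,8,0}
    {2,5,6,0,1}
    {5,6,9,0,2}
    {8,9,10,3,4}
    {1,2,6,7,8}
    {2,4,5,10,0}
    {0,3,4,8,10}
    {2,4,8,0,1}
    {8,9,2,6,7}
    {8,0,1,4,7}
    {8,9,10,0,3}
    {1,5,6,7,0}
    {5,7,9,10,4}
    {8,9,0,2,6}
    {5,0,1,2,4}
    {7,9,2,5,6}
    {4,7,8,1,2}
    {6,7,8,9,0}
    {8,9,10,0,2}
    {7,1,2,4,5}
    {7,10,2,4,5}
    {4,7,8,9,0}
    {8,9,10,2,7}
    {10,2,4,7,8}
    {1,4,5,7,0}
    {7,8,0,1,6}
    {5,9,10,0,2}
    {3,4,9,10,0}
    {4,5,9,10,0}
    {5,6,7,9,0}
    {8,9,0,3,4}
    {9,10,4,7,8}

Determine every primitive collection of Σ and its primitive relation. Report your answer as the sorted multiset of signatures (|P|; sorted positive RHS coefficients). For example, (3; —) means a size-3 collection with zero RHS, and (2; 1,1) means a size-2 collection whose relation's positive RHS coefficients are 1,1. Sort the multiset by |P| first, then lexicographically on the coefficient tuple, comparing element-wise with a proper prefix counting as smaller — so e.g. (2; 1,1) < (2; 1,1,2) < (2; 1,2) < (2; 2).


14 minimal non-faces of Δ(Σ) (on 11 rays):

  • {5,8}:  v_{5} + v_{8} = 0  ⇒ sig = (2; —)
  • {1,9}:  v_{1} + v_{9} = v_{8}  ⇒ sig = (2; 1)
  • {4,6}:  v_{4} + v_{6} = v_{0}  ⇒ sig = (2; 1)
  • {1,10}:  v_{1} + v_{10} = v_{2} + v_{4} + v_{8}  ⇒ sig = (2; 1,1,1)
  • {6,10}:  v_{6} + v_{10} = v_{0} + v_{2} + v_{9}  ⇒ sig = (2; 1,1,1)
  • {3,5}:  v_{3} + v_{5} = v_{0} + v_{4} + v_{9} + v_{10}  ⇒ sig = (2; 1,1,1,1)
  • {1,3}:  v_{1} + v_{3} = v_{0} + v_{4} + 2·v_{8} + v_{10}  ⇒ sig = (2; 1,1,1,2)
  • {3,6}:  v_{3} + v_{6} = 2·v_{0} + v_{8} + v_{9} + v_{10}  ⇒ sig = (2; 1,1,1,2)
  • {2,3}:  v_{2} + v_{3} = v_{0} + v_{8} + 2·v_{10}  ⇒ sig = (2; 1,1,2)
  • {3,7}:  v_{3} + v_{7} = 2·v_{4} + v_{8} + 2·v_{9}  ⇒ sig = (2; 1,2,2)
  • {0,2,7}:  v_{0} + v_{2} + v_{7} = 0  ⇒ sig = (3; —)
  • {2,4,9}:  v_{2} + v_{4} + v_{9} = v_{10}  ⇒ sig = (3; 1)
  • {0,7,10}:  v_{0} + v_{7} + v_{10} = v_{4} + v_{9}  ⇒ sig = (3; 1,1)
  • {0,4,8,9,10}:  v_{0} + v_{4} + v_{8} + v_{9} + v_{10} = v_{3}  ⇒ sig = (5; 1)

Signatures (|P|; sorted positive RHS coefficients), sorted:
[(2; —), (2; 1), (2; 1), (2; 1,1,1), (2; 1,1,1), (2; 1,1,1,1), (2; 1,1,1,2), (2; 1,1,1,2), (2; 1,1,2), (2; 1,2,2), (3; —), (3; 1), (3; 1,1), (5; 1)]


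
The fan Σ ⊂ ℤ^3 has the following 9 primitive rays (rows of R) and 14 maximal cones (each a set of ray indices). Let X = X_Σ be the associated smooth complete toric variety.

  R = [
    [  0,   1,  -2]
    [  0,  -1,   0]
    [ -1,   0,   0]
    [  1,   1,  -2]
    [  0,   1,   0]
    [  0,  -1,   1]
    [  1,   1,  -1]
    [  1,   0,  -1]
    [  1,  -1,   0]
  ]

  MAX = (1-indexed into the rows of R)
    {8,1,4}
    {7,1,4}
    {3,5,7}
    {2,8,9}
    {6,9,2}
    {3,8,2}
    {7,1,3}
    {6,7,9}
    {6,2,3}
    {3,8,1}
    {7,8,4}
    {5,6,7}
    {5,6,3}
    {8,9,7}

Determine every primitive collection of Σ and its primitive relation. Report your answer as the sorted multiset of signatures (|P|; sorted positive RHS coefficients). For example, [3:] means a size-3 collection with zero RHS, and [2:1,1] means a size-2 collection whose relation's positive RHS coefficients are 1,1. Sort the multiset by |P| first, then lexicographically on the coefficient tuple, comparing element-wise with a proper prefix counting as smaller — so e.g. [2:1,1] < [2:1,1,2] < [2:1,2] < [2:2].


|primitive collections| = 18. Relations:

  P={2,5}:  v_{2} + v_{5} = 0  so sig = [2:]
  P={2,7}:  v_{2} + v_{7} = v_{8}  so sig = [2:1]
  P={3,4}:  v_{3} + v_{4} = v_{1}  so sig = [2:1]
  P={3,9}:  v_{3} + v_{9} = v_{2}  so sig = [2:1]
  P={4,6}:  v_{4} + v_{6} = v_{8}  so sig = [2:1]
  P={5,8}:  v_{5} + v_{8} = v_{7}  so sig = [2:1]
  P={6,8}:  v_{6} + v_{8} = v_{9}  so sig = [2:1]
  P={1,6}:  v_{1} + v_{6} = v_{3} + v_{8}  so sig = [2:1,1]
  P={5,9}:  v_{5} + v_{9} = v_{6} + v_{7}  so sig = [2:1,1]
  P={1,9}:  v_{1} + v_{9} = v_{3} + 2·v_{8}  so sig = [2:1,2]
  P={2,4}:  v_{2} + v_{4} = v_{3} + 2·v_{8}  so sig = [2:1,2]
  P={4,5}:  v_{4} + v_{5} = v_{3} + 2·v_{7}  so sig = [2:1,2]
  P={4,9}:  v_{4} + v_{9} = 2·v_{8}  so sig = [2:2]
  P={1,2}:  v_{1} + v_{2} = 2·v_{3} + 2·v_{8}  so sig = [2:2,2]
  P={1,5}:  v_{1} + v_{5} = 2·v_{3} + 2·v_{7}  so sig = [2:2,2]
  P={3,6,7}:  v_{3} + v_{6} + v_{7} = 0  so sig = [3:]
  P={3,7,8}:  v_{3} + v_{7} + v_{8} = v_{4}  so sig = [3:1]
  P={1,7,8}:  v_{1} + v_{7} + v_{8} = 2·v_{4}  so sig = [3:2]

Signatures (|P|; sorted positive RHS coefficients), sorted:
    [2:]
    [2:1]
    [2:1]
    [2:1]
    [2:1]
    [2:1]
    [2:1]
    [2:1,1]
    [2:1,1]
    [2:1,2]
    [2:1,2]
    [2:1,2]
    [2:2]
    [2:2,2]
    [2:2,2]
    [3:]
    [3:1]
    [3:2]


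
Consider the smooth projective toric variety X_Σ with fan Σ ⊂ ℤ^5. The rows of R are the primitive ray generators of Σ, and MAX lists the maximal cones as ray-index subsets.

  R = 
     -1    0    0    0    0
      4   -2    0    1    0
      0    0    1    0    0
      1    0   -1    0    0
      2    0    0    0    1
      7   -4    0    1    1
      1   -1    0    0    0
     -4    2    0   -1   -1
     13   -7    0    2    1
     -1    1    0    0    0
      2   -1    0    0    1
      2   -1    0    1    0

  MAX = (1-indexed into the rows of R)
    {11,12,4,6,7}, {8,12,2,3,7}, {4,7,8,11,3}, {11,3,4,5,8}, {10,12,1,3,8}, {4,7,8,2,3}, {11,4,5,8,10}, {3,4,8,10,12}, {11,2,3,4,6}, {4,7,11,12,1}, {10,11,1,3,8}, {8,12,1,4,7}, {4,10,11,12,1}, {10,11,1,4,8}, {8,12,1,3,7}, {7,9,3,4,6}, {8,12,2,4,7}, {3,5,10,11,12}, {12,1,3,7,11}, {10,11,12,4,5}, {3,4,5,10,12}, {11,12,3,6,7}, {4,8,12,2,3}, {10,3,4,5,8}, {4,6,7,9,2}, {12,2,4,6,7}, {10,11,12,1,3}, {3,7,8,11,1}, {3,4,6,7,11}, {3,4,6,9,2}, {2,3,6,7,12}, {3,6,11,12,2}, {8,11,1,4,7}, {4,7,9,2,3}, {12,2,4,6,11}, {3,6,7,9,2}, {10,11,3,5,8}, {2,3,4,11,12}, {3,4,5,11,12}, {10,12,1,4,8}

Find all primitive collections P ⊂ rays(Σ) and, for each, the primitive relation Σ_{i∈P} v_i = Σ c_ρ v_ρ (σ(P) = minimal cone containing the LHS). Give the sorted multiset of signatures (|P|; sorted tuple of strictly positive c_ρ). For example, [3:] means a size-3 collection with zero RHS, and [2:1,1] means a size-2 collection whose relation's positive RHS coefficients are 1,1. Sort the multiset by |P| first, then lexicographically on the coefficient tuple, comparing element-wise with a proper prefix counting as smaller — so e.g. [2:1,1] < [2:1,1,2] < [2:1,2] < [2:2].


Σ has 25 primitive collections:

  P = {7,10}:  v_{7} + v_{10} = 0  ⟹  sig = [2:]
  P = {1,2}:  v_{1} + v_{2} = v_{7} + v_{12}  ⟹  sig = [2:1,1]
  P = {1,5}:  v_{1} + v_{5} = v_{10} + v_{11}  ⟹  sig = [2:1,1]
  P = {6,10}:  v_{6} + v_{10} = v_{2} + v_{11}  ⟹  sig = [2:1,1]
  P = {1,9}:  v_{1} + v_{9} = v_{2} + v_{6} + v_{7}  ⟹  sig = [2:1,1,1]
  P = {2,10}:  v_{2} + v_{10} = v_{3} + v_{4} + v_{12}  ⟹  sig = [2:1,1,1]
  P = {5,7}:  v_{5} + v_{7} = v_{3} + v_{4} + v_{11}  ⟹  sig = [2:1,1,1]
  P = {9,10}:  v_{9} + v_{10} = v_{2} + v_{3} + v_{4} + v_{6}  ⟹  sig = [2:1,1,1,1]
  P = {5,6}:  v_{5} + v_{6} = v_{2} + v_{3} + v_{4} + 2·v_{11}  ⟹  sig = [2:1,1,1,2]
  P = {5,9}:  v_{5} + v_{9} = v_{2} + 2·v_{3} + 2·v_{4} + v_{6} + v_{11}  ⟹  sig = [2:1,1,1,2,2]
  P = {1,6}:  v_{1} + v_{6} = 2·v_{7} + v_{11} + v_{12}  ⟹  sig = [2:1,1,2]
  P = {6,8}:  v_{6} + v_{8} = v_{3} + v_{4} + 2·v_{7}  ⟹  sig = [2:1,1,2]
  P = {9,11}:  v_{9} + v_{11} = v_{3} + v_{4} + 2·v_{6}  ⟹  sig = [2:1,1,2]
  P = {2,5}:  v_{2} + v_{5} = 2·v_{3} + 2·v_{4} + v_{11} + v_{12}  ⟹  sig = [2:1,1,2,2]
  P = {9,12}:  v_{9} + v_{12} = 2·v_{2} + v_{6}  ⟹  sig = [2:1,2]
  P = {8,9}:  v_{8} + v_{9} = v_{2} + 2·v_{3} + 2·v_{4} + 3·v_{7}  ⟹  sig = [2:1,2,2,3]
  P = {1,3,4}:  v_{1} + v_{3} + v_{4} = 0  ⟹  sig = [3:]
  P = {8,11,12}:  v_{8} + v_{11} + v_{12} = 0  ⟹  sig = [3:]
  P = {2,7,11}:  v_{2} + v_{7} + v_{11} = v_{6}  ⟹  sig = [3:1]
  P = {2,8,11}:  v_{2} + v_{8} + v_{11} = v_{3} + v_{4} + v_{7}  ⟹  sig = [3:1,1,1]
  P = {5,8,12}:  v_{5} + v_{8} + v_{12} = v_{3} + v_{4} + v_{10}  ⟹  sig = [3:1,1,1]
  P = {3,4,7,12}:  v_{3} + v_{4} + v_{7} + v_{12} = v_{2}  ⟹  sig = [4:1]
  P = {3,4,10,11}:  v_{3} + v_{4} + v_{10} + v_{11} = v_{5}  ⟹  sig = [4:1]
  P = {3,4,6,12}:  v_{3} + v_{4} + v_{6} + v_{12} = 2·v_{2} + v_{11}  ⟹  sig = [4:1,2]
  P = {2,3,4,6,7}:  v_{2} + v_{3} + v_{4} + v_{6} + v_{7} = v_{9}  ⟹  sig = [5:1]

Signatures (|P|; sorted positive RHS coefficients), sorted:
[[2:], [2:1,1], [2:1,1], [2:1,1], [2:1,1,1], [2:1,1,1], [2:1,1,1], [2:1,1,1,1], [2:1,1,1,2], [2:1,1,1,2,2], [2:1,1,2], [2:1,1,2], [2:1,1,2], [2:1,1,2,2], [2:1,2], [2:1,2,2,3], [3:], [3:], [3:1], [3:1,1,1], [3:1,1,1], [4:1], [4:1], [4:1,2], [5:1]]


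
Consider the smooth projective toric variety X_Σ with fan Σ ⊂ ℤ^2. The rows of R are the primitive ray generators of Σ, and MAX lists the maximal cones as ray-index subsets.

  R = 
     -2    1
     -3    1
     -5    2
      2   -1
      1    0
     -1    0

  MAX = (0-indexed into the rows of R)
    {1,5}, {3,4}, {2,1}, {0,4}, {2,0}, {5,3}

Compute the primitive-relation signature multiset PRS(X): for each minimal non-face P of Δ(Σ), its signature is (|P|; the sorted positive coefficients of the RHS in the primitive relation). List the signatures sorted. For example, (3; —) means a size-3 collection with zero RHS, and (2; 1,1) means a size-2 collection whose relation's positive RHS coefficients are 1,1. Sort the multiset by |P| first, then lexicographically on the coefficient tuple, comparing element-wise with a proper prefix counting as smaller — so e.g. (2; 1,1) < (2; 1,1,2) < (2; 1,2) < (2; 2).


|primitive collections| = 9. Relations:

  {0,3}:  v_{0} + v_{3} = 0 — sig = (2; —)
  {4,5}:  v_{4} + v_{5} = 0 — sig = (2; —)
  {0,1}:  v_{0} + v_{1} = v_{2} — sig = (2; 1)
  {0,5}:  v_{0} + v_{5} = v_{1} — sig = (2; 1)
  {1,3}:  v_{1} + v_{3} = v_{5} — sig = (2; 1)
  {1,4}:  v_{1} + v_{4} = v_{0} — sig = (2; 1)
  {2,3}:  v_{2} + v_{3} = v_{1} — sig = (2; 1)
  {2,4}:  v_{2} + v_{4} = 2·v_{0} — sig = (2; 2)
  {2,5}:  v_{2} + v_{5} = 2·v_{1} — sig = (2; 2)

Signatures (|P|; sorted positive RHS coefficients), sorted:
{ (2; —) ×2,  (2; 1) ×5,  (2; 2) ×2 }


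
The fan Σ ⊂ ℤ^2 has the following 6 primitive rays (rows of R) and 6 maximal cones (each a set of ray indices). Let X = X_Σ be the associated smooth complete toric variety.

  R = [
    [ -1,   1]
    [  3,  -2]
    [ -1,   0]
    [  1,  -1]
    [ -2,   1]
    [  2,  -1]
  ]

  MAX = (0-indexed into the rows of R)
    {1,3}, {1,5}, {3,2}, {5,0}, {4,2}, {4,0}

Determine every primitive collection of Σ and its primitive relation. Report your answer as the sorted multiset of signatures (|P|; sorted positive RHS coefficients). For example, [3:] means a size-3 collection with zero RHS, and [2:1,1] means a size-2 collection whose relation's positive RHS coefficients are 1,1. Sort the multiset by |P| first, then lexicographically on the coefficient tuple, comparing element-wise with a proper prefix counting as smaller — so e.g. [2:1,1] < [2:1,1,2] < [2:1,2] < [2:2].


9 collections generate NE(X_Σ); each relation:

  P={0,3}:  v_{0} + v_{3} = 0 ; sig = [2:]
  P={4,5}:  v_{4} + v_{5} = 0 ; sig = [2:]
  P={0,1}:  v_{0} + v_{1} = v_{5} ; sig = [2:1]
  P={0,2}:  v_{0} + v_{2} = v_{4} ; sig = [2:1]
  P={1,4}:  v_{1} + v_{4} = v_{3} ; sig = [2:1]
  P={2,5}:  v_{2} + v_{5} = v_{3} ; sig = [2:1]
  P={3,4}:  v_{3} + v_{4} = v_{2} ; sig = [2:1]
  P={3,5}:  v_{3} + v_{5} = v_{1} ; sig = [2:1]
  P={1,2}:  v_{1} + v_{2} = 2·v_{3} ; sig = [2:2]

so the primitive-relation signature multiset is
    |P|=2: 9 collections, coeffs (), (), (1), (1), (1), (1), (1), (1), (2)


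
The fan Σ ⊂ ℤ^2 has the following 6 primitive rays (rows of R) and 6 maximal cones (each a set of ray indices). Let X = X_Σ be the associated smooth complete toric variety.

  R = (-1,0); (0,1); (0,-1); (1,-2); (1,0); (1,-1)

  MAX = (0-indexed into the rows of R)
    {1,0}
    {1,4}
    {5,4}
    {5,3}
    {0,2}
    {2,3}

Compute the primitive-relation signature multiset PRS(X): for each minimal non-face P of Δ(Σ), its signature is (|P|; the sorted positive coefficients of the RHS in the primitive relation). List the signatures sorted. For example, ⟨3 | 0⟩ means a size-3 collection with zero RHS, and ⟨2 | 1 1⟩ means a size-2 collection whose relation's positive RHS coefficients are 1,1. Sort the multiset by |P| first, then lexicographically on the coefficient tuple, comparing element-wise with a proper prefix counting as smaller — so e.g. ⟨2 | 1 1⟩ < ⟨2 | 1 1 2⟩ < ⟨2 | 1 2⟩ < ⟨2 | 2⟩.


Σ has 9 primitive collections:

  • {0,4}:  v_{0} + v_{4} = 0  ⇒ sig = ⟨2 | 0⟩
  • {1,2}:  v_{1} + v_{2} = 0  ⇒ sig = ⟨2 | 0⟩
  • {0,5}:  v_{0} + v_{5} = v_{2}  ⇒ sig = ⟨2 | 1⟩
  • {1,3}:  v_{1} + v_{3} = v_{5}  ⇒ sig = ⟨2 | 1⟩
  • {1,5}:  v_{1} + v_{5} = v_{4}  ⇒ sig = ⟨2 | 1⟩
  • {2,4}:  v_{2} + v_{4} = v_{5}  ⇒ sig = ⟨2 | 1⟩
  • {2,5}:  v_{2} + v_{5} = v_{3}  ⇒ sig = ⟨2 | 1⟩
  • {0,3}:  v_{0} + v_{3} = 2·v_{2}  ⇒ sig = ⟨2 | 2⟩
  • {3,4}:  v_{3} + v_{4} = 2·v_{5}  ⇒ sig = ⟨2 | 2⟩

Signatures (|P|; sorted positive RHS coefficients), sorted:
    ⟨2 | 0⟩
    ⟨2 | 0⟩
    ⟨2 | 1⟩
    ⟨2 | 1⟩
    ⟨2 | 1⟩
    ⟨2 | 1⟩
    ⟨2 | 1⟩
    ⟨2 | 2⟩
    ⟨2 | 2⟩


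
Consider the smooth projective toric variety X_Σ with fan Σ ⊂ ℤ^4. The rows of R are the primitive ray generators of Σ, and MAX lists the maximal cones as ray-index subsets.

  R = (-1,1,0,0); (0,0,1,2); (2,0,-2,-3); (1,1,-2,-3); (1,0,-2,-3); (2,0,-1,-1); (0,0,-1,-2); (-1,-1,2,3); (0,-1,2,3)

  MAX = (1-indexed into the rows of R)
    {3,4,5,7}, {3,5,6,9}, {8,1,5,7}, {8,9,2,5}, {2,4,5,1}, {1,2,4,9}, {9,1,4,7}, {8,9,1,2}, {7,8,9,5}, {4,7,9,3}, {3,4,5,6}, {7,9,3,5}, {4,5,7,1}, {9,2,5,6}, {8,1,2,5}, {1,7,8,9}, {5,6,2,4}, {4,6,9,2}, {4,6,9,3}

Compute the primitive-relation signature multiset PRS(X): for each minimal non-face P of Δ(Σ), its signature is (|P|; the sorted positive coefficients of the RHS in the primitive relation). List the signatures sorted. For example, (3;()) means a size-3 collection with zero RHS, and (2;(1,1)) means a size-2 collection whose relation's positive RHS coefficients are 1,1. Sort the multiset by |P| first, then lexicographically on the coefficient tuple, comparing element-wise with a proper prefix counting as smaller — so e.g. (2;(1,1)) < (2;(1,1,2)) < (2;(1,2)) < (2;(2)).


10 minimal non-faces of Δ(Σ) (on 9 rays):

  P = {2,7}:  v_{2} + v_{7} = 0  ⟹  sig = (2;())
  P = {4,8}:  v_{4} + v_{8} = 0  ⟹  sig = (2;())
  P = {1,3}:  v_{1} + v_{3} = v_{4}  ⟹  sig = (2;(1))
  P = {2,3}:  v_{2} + v_{3} = v_{6}  ⟹  sig = (2;(1))
  P = {6,7}:  v_{6} + v_{7} = v_{3}  ⟹  sig = (2;(1))
  P = {1,6}:  v_{1} + v_{6} = v_{2} + v_{4}  ⟹  sig = (2;(1,1))
  P = {3,8}:  v_{3} + v_{8} = v_{5} + v_{9}  ⟹  sig = (2;(1,1))
  P = {6,8}:  v_{6} + v_{8} = v_{2} + v_{5} + v_{9}  ⟹  sig = (2;(1,1,1))
  P = {1,5,9}:  v_{1} + v_{5} + v_{9} = 0  ⟹  sig = (3;())
  P = {4,5,9}:  v_{4} + v_{5} + v_{9} = v_{3}  ⟹  sig = (3;(1))

Hence PRS(X_Σ) =
{ (2;()) ×2,  (2;(1)) ×3,  (2;(1,1)) ×2,  (2;(1,1,1)),  (3;()),  (3;(1)) }


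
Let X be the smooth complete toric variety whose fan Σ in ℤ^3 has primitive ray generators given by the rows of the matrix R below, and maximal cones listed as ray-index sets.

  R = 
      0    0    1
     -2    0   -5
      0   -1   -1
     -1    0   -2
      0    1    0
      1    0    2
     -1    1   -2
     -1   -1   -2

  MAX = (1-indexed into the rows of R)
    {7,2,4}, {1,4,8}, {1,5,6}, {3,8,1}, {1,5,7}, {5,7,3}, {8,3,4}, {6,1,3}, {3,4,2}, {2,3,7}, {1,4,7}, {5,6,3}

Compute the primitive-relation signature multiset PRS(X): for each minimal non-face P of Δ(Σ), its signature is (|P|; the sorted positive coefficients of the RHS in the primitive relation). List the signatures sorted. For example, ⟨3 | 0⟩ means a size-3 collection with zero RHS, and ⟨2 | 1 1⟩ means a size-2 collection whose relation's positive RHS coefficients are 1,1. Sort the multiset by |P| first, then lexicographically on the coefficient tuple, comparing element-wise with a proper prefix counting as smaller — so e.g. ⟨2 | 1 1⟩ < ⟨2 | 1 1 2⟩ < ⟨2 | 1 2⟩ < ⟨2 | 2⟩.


|primitive collections| = 14. Relations:

  {4,6}:  v_{4} + v_{6} = 0  ⇒ sig = ⟨2 | 0⟩
  {4,5}:  v_{4} + v_{5} = v_{7}  ⇒ sig = ⟨2 | 1⟩
  {5,8}:  v_{5} + v_{8} = v_{4}  ⇒ sig = ⟨2 | 1⟩
  {6,7}:  v_{6} + v_{7} = v_{5}  ⇒ sig = ⟨2 | 1⟩
  {2,6}:  v_{2} + v_{6} = v_{3} + v_{7}  ⇒ sig = ⟨2 | 1 1⟩
  {6,8}:  v_{6} + v_{8} = v_{1} + v_{3}  ⇒ sig = ⟨2 | 1 1⟩
  {2,5}:  v_{2} + v_{5} = v_{3} + 2·v_{7}  ⇒ sig = ⟨2 | 1 2⟩
  {2,8}:  v_{2} + v_{8} = v_{3} + 3·v_{4}  ⇒ sig = ⟨2 | 1 3⟩
  {1,2}:  v_{1} + v_{2} = 2·v_{4}  ⇒ sig = ⟨2 | 2⟩
  {7,8}:  v_{7} + v_{8} = 2·v_{4}  ⇒ sig = ⟨2 | 2⟩
  {1,3,5}:  v_{1} + v_{3} + v_{5} = 0  ⇒ sig = ⟨3 | 0⟩
  {1,3,4}:  v_{1} + v_{3} + v_{4} = v_{8}  ⇒ sig = ⟨3 | 1⟩
  {1,3,7}:  v_{1} + v_{3} + v_{7} = v_{4}  ⇒ sig = ⟨3 | 1⟩
  {3,4,7}:  v_{3} + v_{4} + v_{7} = v_{2}  ⇒ sig = ⟨3 | 1⟩

Sorted signature multiset PRS(X):
{ ⟨2 | 0⟩,  ⟨2 | 1⟩ ×3,  ⟨2 | 1 1⟩ ×2,  ⟨2 | 1 2⟩,  ⟨2 | 1 3⟩,  ⟨2 | 2⟩ ×2,  ⟨3 | 0⟩,  ⟨3 | 1⟩ ×3 }
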